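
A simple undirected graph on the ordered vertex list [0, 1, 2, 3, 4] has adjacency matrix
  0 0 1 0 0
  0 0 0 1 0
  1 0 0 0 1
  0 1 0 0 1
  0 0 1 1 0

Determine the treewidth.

1

A width-1 tree decomposition is:
Bags: B1 = {1, 3}  B2 = {3, 4}  B3 = {2, 4}  B4 = {0, 2}
Tree: B1–B2, B2–B3, B3–B4
The largest bag has 2 vertices, giving width 1; this decomposition certifies tw(G) ≤ 1. Since G has at least one edge (e.g. 1–3), it is not an edgeless graph, so tw(G) ≥ 1. Therefore the treewidth is 1.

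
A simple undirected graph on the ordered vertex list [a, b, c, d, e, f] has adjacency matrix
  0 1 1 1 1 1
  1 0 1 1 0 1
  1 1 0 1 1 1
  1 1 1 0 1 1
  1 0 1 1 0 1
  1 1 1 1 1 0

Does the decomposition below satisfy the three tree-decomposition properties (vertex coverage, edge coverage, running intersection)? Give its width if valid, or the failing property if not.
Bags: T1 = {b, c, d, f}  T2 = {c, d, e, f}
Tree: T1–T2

A tree decomposition must satisfy three properties: every vertex lies in some bag; for every edge, both endpoints lie together in some bag; and for every vertex, the bags containing it form a connected subtree. Here vertex a appears in no bag, so the decomposition is invalid.

No — vertex a appears in no bag.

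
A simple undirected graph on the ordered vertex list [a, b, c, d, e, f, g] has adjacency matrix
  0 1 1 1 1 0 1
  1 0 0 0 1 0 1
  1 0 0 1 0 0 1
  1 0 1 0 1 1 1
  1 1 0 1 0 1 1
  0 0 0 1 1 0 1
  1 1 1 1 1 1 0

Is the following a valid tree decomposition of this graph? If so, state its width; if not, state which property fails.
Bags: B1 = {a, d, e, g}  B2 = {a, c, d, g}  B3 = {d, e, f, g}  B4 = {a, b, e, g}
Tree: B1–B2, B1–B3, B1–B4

Every vertex of G appears in some bag (union = {a, b, c, d, e, f, g}); every edge is covered by a bag; and for each vertex v the set of bags containing v is connected in the bag tree. The decomposition is therefore valid. The largest bag has 4 vertices, so the width is 3.

Yes; width 3.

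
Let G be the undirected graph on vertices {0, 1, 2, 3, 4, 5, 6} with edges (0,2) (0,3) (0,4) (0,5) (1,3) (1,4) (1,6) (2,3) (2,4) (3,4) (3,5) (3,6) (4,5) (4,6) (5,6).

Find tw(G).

A width-3 tree decomposition is:
Bags: B1 = {3, 4, 5, 6}  B2 = {0, 3, 4, 5}  B3 = {1, 3, 4, 6}  B4 = {0, 2, 3, 4}
Tree: B1–B2, B1–B3, B2–B4
Each bag holds 4 vertices, so the decomposition has width 3, which upper-bounds the treewidth. For the lower bound, the 4 vertices {0, 2, 3, 4} are pairwise adjacent, and any tree decomposition puts a clique entirely inside one bag — forcing width ≥ 3. Hence tw(G) = 3 exactly.

3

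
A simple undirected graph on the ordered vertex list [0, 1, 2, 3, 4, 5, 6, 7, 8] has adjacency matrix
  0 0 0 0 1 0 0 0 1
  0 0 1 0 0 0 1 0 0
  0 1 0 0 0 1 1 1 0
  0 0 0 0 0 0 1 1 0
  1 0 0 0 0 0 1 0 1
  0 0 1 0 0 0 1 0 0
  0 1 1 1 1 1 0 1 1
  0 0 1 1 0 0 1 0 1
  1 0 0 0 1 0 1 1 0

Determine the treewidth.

A width-2 tree decomposition is:
Bags: B1 = {6, 7, 8}  B2 = {2, 6, 7}  B3 = {4, 6, 8}  B4 = {2, 5, 6}  B5 = {3, 6, 7}  B6 = {1, 2, 6}  B7 = {0, 4, 8}
Tree: B1–B2, B1–B3, B2–B4, B1–B5, B2–B6, B3–B7
The largest bag has 3 vertices, giving width 2; this decomposition certifies tw(G) ≤ 2. For the lower bound, the 3 vertices {0, 4, 8} are pairwise adjacent, and any tree decomposition puts a clique entirely inside one bag — forcing width ≥ 2. Combining the bounds, tw(G) = 2.

2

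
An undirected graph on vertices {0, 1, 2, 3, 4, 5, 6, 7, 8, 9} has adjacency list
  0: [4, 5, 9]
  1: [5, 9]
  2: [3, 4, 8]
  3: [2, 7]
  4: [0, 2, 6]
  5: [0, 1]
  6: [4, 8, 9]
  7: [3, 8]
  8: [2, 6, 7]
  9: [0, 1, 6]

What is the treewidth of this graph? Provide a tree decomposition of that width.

Every bag has size at most 3, so the width is 3 − 1 = 2 and tw(G) ≤ 2. Since 3–7–8–2–3 is a cycle in G, G is not acyclic. Forests are exactly the graphs of treewidth ≤ 1, so tw(G) ≥ 2. The upper and lower bounds meet at 2, so that is the treewidth.

Treewidth 2.
Bags: B1 = {2, 3, 7}  B2 = {2, 7, 8}  B3 = {2, 4, 8}  B4 = {4, 6, 8}  B5 = {0, 4, 6}  B6 = {0, 6, 9}  B7 = {0, 5, 9}  B8 = {1, 5, 9}
Tree: B1–B2, B2–B3, B3–B4, B4–B5, B5–B6, B6–B7, B7–B8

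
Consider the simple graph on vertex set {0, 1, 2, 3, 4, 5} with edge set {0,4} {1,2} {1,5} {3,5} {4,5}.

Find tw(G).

1

A width-1 tree decomposition is:
Bags: B1 = {4, 5}  B2 = {0, 4}  B3 = {1, 5}  B4 = {3, 5}  B5 = {1, 2}
Tree: B1–B2, B1–B3, B1–B4, B3–B5
Every bag has size at most 2, so the width is 2 − 1 = 1 and tw(G) ≤ 1. G has an edge, so its treewidth is at least 1. The upper and lower bounds meet at 1, so that is the treewidth.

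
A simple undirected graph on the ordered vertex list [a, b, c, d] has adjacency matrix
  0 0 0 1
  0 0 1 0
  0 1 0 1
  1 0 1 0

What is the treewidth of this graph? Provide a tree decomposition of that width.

The largest bag has 2 vertices, giving width 1; this decomposition certifies tw(G) ≤ 1. Since G has at least one edge (e.g. c–d), it is not an edgeless graph, so tw(G) ≥ 1. Therefore the treewidth is 1.

Treewidth 1.
Bags: B1 = {c, d}  B2 = {a, d}  B3 = {b, c}
Tree: B1–B2, B1–B3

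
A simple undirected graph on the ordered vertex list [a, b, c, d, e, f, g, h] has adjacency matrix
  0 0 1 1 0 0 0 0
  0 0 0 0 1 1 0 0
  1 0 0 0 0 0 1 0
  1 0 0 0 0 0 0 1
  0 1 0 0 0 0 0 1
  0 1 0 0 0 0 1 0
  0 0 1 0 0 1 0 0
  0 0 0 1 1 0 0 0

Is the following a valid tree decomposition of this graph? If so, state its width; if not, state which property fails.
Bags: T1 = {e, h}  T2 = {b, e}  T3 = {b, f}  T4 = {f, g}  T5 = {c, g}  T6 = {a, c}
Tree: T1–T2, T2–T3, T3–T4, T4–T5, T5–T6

A tree decomposition must satisfy three properties: every vertex lies in some bag; for every edge, both endpoints lie together in some bag; and for every vertex, the bags containing it form a connected subtree. Here vertex d appears in no bag, so the decomposition is invalid.

No — vertex d appears in no bag.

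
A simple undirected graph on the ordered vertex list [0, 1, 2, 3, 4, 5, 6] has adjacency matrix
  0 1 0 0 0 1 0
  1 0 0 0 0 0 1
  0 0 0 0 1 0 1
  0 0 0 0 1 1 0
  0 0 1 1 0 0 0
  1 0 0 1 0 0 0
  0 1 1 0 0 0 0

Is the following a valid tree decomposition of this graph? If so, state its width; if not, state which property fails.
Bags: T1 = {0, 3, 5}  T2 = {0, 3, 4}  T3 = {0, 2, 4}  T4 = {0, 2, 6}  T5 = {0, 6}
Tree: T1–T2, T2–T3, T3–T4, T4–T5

No — vertex 1 appears in no bag.

A tree decomposition must satisfy three properties: every vertex lies in some bag; for every edge, both endpoints lie together in some bag; and for every vertex, the bags containing it form a connected subtree. Here vertex 1 appears in no bag, so the decomposition is invalid.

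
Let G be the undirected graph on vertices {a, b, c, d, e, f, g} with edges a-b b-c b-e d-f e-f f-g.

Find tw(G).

A width-1 tree decomposition is:
Bags: B1 = {d, f}  B2 = {e, f}  B3 = {b, e}  B4 = {a, b}  B5 = {f, g}  B6 = {b, c}
Tree: B1–B2, B2–B3, B3–B4, B1–B5, B3–B6
Every bag has size at most 2, so the width is 2 − 1 = 1 and tw(G) ≤ 1. Since G has at least one edge (e.g. d–f), it is not an edgeless graph, so tw(G) ≥ 1. Therefore the treewidth is 1.

1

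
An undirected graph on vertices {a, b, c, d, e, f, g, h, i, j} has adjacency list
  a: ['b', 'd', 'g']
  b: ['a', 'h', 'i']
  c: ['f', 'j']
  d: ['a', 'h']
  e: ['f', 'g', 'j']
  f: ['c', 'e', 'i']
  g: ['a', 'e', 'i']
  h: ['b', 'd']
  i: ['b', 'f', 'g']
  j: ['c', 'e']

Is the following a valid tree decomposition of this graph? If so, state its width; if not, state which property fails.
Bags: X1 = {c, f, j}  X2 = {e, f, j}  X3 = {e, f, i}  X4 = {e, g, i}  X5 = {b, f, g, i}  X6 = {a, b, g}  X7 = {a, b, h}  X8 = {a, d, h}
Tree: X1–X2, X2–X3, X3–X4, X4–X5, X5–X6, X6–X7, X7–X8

No — bags containing vertex f are not connected in the tree.

A tree decomposition must satisfy three properties: every vertex lies in some bag; for every edge, both endpoints lie together in some bag; and for every vertex, the bags containing it form a connected subtree. Here bags containing vertex f are not connected in the tree, so the decomposition is invalid.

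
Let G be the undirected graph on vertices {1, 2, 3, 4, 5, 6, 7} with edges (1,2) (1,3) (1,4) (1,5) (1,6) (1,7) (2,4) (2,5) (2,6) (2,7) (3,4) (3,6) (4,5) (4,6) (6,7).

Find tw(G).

A width-3 tree decomposition is:
Bags: B1 = {1, 2, 4, 6}  B2 = {1, 3, 4, 6}  B3 = {1, 2, 4, 5}  B4 = {1, 2, 6, 7}
Tree: B1–B2, B1–B3, B1–B4
Every bag has size at most 4, so the width is 4 − 1 = 3 and tw(G) ≤ 3. On the other hand G contains the 4-clique {1, 2, 4, 5}. A clique must lie in a single bag of any decomposition, so no decomposition can have width below 3. Hence tw(G) = 3 exactly.

3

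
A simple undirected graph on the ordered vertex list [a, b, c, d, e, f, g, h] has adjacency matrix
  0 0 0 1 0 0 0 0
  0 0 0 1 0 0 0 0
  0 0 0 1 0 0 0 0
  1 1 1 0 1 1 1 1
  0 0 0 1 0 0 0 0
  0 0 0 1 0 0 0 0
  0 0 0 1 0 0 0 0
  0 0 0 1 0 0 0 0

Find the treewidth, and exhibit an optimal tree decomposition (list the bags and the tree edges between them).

Treewidth 1.
Bags: B1 = {c, d}  B2 = {d, h}  B3 = {d, f}  B4 = {d, g}  B5 = {a, d}  B6 = {b, d}  B7 = {d, e}
Tree: B1–B2, B2–B3, B3–B4, B2–B5, B3–B6, B5–B7

Each bag holds 2 vertices, so the decomposition has width 1, which upper-bounds the treewidth. Any graph with an edge has treewidth ≥ 1, and G has the edge c–d. Combining the bounds, tw(G) = 1.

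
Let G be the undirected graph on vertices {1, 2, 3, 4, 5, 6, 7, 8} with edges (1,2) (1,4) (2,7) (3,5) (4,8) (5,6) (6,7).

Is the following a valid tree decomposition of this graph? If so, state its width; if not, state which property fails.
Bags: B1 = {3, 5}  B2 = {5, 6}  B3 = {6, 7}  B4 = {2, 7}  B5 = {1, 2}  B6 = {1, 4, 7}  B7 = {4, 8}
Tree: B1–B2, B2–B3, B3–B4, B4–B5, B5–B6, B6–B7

No — bags containing vertex 7 are not connected in the tree.

A tree decomposition must satisfy three properties: every vertex lies in some bag; for every edge, both endpoints lie together in some bag; and for every vertex, the bags containing it form a connected subtree. Here bags containing vertex 7 are not connected in the tree, so the decomposition is invalid.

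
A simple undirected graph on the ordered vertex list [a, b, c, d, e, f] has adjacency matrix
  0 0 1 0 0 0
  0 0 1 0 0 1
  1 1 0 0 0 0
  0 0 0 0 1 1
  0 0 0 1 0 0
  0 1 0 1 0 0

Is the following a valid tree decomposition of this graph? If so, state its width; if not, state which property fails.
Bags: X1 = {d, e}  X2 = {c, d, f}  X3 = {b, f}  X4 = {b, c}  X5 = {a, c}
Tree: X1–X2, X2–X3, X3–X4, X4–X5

A tree decomposition must satisfy three properties: every vertex lies in some bag; for every edge, both endpoints lie together in some bag; and for every vertex, the bags containing it form a connected subtree. Here bags containing vertex c are not connected in the tree, so the decomposition is invalid.

No — bags containing vertex c are not connected in the tree.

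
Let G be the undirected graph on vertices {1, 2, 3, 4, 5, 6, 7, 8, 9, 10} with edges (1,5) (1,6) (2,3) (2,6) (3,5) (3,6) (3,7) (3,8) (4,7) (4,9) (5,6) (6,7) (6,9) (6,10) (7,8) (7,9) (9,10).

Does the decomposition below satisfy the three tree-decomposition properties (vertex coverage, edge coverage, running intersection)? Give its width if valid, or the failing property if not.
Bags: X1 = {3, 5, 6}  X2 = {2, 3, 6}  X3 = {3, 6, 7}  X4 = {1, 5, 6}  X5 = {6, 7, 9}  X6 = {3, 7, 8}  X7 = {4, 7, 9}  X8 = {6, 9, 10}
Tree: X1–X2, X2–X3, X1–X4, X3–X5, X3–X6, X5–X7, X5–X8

Yes; width 2.

Vertex coverage: the bags together contain {1, 2, 3, 4, 5, 6, 7, 8, 9, 10}, the full vertex set. Edge coverage: each edge of G has both endpoints in at least one bag. Running intersection: for every vertex, the bags containing it form a connected subtree. All three properties hold, so this is a valid tree decomposition of width max|bag| − 1 = 2, and hence tw(G) ≤ 2.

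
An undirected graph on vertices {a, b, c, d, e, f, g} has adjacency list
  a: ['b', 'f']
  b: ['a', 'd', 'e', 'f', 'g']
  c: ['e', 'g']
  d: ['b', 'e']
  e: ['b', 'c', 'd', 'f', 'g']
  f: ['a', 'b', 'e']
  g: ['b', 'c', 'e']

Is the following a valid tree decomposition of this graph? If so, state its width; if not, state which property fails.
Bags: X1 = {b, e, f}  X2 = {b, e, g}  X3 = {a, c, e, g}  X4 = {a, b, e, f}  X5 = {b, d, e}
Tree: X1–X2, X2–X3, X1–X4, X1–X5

No — bags containing vertex a are not connected in the tree.

A tree decomposition must satisfy three properties: every vertex lies in some bag; for every edge, both endpoints lie together in some bag; and for every vertex, the bags containing it form a connected subtree. Here bags containing vertex a are not connected in the tree, so the decomposition is invalid.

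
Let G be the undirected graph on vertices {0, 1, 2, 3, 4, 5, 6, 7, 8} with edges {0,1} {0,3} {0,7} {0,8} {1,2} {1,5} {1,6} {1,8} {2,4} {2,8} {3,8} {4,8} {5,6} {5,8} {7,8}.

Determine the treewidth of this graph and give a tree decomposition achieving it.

Treewidth 2.
One such decomposition:
Bags: B1 = {1, 2, 8}  B2 = {0, 1, 8}  B3 = {0, 7, 8}  B4 = {2, 4, 8}  B5 = {1, 5, 8}  B6 = {0, 3, 8}  B7 = {1, 5, 6}
Tree: B1–B2, B2–B3, B1–B4, B2–B5, B2–B6, B5–B7

Every bag has size at most 3, so the width is 3 − 1 = 2 and tw(G) ≤ 2. For the lower bound, the 3 vertices {0, 1, 8} are pairwise adjacent, and any tree decomposition puts a clique entirely inside one bag — forcing width ≥ 2. Therefore the treewidth is 2.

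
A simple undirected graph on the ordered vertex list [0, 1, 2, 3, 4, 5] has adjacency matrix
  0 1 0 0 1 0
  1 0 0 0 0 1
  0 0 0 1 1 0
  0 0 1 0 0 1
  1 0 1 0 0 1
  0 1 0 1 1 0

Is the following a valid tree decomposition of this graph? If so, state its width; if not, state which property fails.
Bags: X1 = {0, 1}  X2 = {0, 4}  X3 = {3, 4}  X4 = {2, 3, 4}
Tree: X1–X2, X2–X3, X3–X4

A tree decomposition must satisfy three properties: every vertex lies in some bag; for every edge, both endpoints lie together in some bag; and for every vertex, the bags containing it form a connected subtree. Here vertex 5 appears in no bag, so the decomposition is invalid.

No — vertex 5 appears in no bag.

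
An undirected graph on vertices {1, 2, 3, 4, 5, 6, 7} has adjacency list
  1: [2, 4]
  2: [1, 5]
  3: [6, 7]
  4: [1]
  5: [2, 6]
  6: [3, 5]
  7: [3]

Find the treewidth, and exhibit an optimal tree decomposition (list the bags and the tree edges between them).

The largest bag has 2 vertices, giving width 1; this decomposition certifies tw(G) ≤ 1. G has an edge, so its treewidth is at least 1. The upper and lower bounds meet at 1, so that is the treewidth.

Treewidth 1.
One such decomposition:
Bags: B1 = {1, 4}  B2 = {1, 2}  B3 = {2, 5}  B4 = {5, 6}  B5 = {3, 6}  B6 = {3, 7}
Tree: B1–B2, B2–B3, B3–B4, B4–B5, B5–B6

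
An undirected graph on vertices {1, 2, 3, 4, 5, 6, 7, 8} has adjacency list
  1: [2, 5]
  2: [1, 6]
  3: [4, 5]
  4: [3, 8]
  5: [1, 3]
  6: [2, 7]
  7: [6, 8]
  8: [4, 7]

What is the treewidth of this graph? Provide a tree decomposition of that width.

Each bag holds 3 vertices, so the decomposition has width 2, which upper-bounds the treewidth. For the lower bound, G contains the cycle 1–2–6–7–8–4–3–5–1, so G is not a forest; only forests have treewidth ≤ 1, hence tw(G) ≥ 2. Combining the bounds, tw(G) = 2.

Treewidth 2.
One such decomposition:
Bags: B1 = {1, 2, 6}  B2 = {1, 6, 7}  B3 = {1, 7, 8}  B4 = {1, 4, 8}  B5 = {1, 3, 4}  B6 = {1, 3, 5}
Tree: B1–B2, B2–B3, B3–B4, B4–B5, B5–B6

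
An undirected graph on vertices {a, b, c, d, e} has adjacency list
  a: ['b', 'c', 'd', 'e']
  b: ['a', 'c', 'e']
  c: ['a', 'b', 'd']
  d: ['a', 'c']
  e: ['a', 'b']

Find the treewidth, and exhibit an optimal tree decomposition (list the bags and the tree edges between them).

Treewidth 2.
One such decomposition:
Bags: B1 = {a, b, c}  B2 = {a, b, e}  B3 = {a, c, d}
Tree: B1–B2, B1–B3

Every bag has size at most 3, so the width is 3 − 1 = 2 and tw(G) ≤ 2. Conversely, {a, b, e} is a clique of size 3, and the vertices of any clique must share a bag in every tree decomposition; so some bag has ≥ 3 vertices and tw(G) ≥ 2. Combining the bounds, tw(G) = 2.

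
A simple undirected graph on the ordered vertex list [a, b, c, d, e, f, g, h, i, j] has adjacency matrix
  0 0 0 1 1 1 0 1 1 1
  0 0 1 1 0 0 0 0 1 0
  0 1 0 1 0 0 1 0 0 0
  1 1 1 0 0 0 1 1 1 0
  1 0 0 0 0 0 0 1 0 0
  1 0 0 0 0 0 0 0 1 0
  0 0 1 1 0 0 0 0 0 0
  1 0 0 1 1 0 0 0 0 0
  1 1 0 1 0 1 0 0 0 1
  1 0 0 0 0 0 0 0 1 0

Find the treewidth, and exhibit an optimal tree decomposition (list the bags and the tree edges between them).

Each bag holds 3 vertices, so the decomposition has width 2, which upper-bounds the treewidth. For the lower bound, the 3 vertices {c, d, g} are pairwise adjacent, and any tree decomposition puts a clique entirely inside one bag — forcing width ≥ 2. Therefore the treewidth is 2.

Treewidth 2.
One optimal decomposition is:
Bags: B1 = {a, i, j}  B2 = {a, d, i}  B3 = {b, d, i}  B4 = {a, d, h}  B5 = {a, e, h}  B6 = {a, f, i}  B7 = {b, c, d}  B8 = {c, d, g}
Tree: B1–B2, B2–B3, B2–B4, B4–B5, B2–B6, B3–B7, B7–B8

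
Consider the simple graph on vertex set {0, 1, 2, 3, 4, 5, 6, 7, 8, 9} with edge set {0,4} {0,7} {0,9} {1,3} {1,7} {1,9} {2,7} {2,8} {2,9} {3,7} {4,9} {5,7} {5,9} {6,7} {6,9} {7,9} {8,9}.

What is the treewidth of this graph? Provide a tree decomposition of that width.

Treewidth 2.
One such decomposition:
Bags: B1 = {6, 7, 9}  B2 = {0, 7, 9}  B3 = {2, 7, 9}  B4 = {1, 7, 9}  B5 = {2, 8, 9}  B6 = {1, 3, 7}  B7 = {0, 4, 9}  B8 = {5, 7, 9}
Tree: B1–B2, B1–B3, B2–B4, B3–B5, B4–B6, B2–B7, B2–B8

Every bag has size at most 3, so the width is 3 − 1 = 2 and tw(G) ≤ 2. For the lower bound, the 3 vertices {2, 8, 9} are pairwise adjacent, and any tree decomposition puts a clique entirely inside one bag — forcing width ≥ 2. Therefore the treewidth is 2.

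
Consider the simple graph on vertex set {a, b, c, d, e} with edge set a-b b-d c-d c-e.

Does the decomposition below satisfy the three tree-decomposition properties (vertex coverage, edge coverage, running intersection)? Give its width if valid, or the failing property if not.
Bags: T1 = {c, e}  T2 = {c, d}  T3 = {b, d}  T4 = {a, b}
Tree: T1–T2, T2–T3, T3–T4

Yes; width 1.

Vertex coverage: the bags together contain {a, b, c, d, e}, the full vertex set. Edge coverage: each edge of G has both endpoints in at least one bag. Running intersection: for every vertex, the bags containing it form a connected subtree. All three properties hold, so this is a valid tree decomposition of width max|bag| − 1 = 1, and hence tw(G) ≤ 1.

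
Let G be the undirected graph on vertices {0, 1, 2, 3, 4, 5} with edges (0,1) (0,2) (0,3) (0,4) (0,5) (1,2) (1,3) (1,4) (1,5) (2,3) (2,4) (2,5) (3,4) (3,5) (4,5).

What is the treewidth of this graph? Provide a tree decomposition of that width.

With just one bag of size 6, the width is 6 − 1 = 5, so tw(G) ≤ 5. On the other hand G contains the 6-clique {0, 1, 2, 3, 4, 5}. A clique must lie in a single bag of any decomposition, so no decomposition can have width below 5. The upper and lower bounds meet at 5, so that is the treewidth.

Treewidth 5.
One such decomposition:
Bags: B1 = {0, 1, 2, 3, 4, 5}
Tree: (single bag)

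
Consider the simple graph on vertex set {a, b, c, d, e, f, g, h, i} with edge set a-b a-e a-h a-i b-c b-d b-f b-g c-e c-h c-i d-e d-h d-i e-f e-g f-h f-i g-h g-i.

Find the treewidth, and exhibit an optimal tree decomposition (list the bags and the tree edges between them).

Every bag has size at most 5, so the width is 5 − 1 = 4 and tw(G) ≤ 4. For the lower bound: the 5 vertex sets {g,i}, {e,f}, {d,h}, {b}, {c} are disjoint, each induces a connected subgraph, and every pair is joined by at least one edge of G. Contracting each set to a single vertex therefore yields K_{5} as a minor, and since treewidth is minor-monotone, tw(G) ≥ tw(K_{5}) = 4. Therefore the treewidth is 4.

Treewidth 4.
One optimal decomposition is:
Bags: B1 = {b, e, g, h, i}  B2 = {b, e, f, h, i}  B3 = {b, d, e, h, i}  B4 = {b, c, e, h, i}  B5 = {a, b, e, h, i}
Tree: B1–B2, B2–B3, B3–B4, B4–B5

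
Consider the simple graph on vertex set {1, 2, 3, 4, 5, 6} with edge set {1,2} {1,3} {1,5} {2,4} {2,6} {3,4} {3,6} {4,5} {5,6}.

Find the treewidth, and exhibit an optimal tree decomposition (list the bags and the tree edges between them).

Treewidth 3.
Bags: B1 = {1, 2, 3, 5}  B2 = {2, 3, 4, 5}  B3 = {2, 3, 5, 6}
Tree: B1–B2, B2–B3

Each bag holds 4 vertices, so the decomposition has width 3, which upper-bounds the treewidth. For the lower bound: the 4 vertex sets {1,2}, {4,5}, {3}, {6} are disjoint, each induces a connected subgraph, and every pair is joined by at least one edge of G. Contracting each set to a single vertex therefore yields K_{4} as a minor, and since treewidth is minor-monotone, tw(G) ≥ tw(K_{4}) = 3. The upper and lower bounds meet at 3, so that is the treewidth.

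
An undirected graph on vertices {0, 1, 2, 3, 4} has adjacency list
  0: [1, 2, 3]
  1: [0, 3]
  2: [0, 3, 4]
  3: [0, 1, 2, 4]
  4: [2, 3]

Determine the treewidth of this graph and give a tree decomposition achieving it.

Treewidth 2.
Bags: B1 = {0, 2, 3}  B2 = {2, 3, 4}  B3 = {0, 1, 3}
Tree: B1–B2, B1–B3

The largest bag has 3 vertices, giving width 2; this decomposition certifies tw(G) ≤ 2. For the lower bound, the 3 vertices {0, 1, 3} are pairwise adjacent, and any tree decomposition puts a clique entirely inside one bag — forcing width ≥ 2. Therefore the treewidth is 2.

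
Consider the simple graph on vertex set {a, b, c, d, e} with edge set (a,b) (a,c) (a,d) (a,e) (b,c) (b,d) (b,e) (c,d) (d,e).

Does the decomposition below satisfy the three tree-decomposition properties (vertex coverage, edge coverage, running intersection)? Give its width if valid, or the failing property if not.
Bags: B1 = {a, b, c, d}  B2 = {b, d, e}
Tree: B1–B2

No — edge (a,e) lies in no bag.

A tree decomposition must satisfy three properties: every vertex lies in some bag; for every edge, both endpoints lie together in some bag; and for every vertex, the bags containing it form a connected subtree. Here edge (a,e) lies in no bag, so the decomposition is invalid.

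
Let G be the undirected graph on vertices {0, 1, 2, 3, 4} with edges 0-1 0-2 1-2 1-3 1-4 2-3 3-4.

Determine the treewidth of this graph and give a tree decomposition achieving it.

Treewidth 2.
One such decomposition:
Bags: B1 = {1, 2, 3}  B2 = {1, 3, 4}  B3 = {0, 1, 2}
Tree: B1–B2, B1–B3

Each bag holds 3 vertices, so the decomposition has width 2, which upper-bounds the treewidth. Conversely, {0, 1, 2} is a clique of size 3, and the vertices of any clique must share a bag in every tree decomposition; so some bag has ≥ 3 vertices and tw(G) ≥ 2. Combining the bounds, tw(G) = 2.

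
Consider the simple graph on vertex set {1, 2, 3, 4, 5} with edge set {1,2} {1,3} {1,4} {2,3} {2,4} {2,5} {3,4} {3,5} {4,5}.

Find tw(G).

3

A width-3 tree decomposition is:
Bags: B1 = {1, 2, 3, 4}  B2 = {2, 3, 4, 5}
Tree: B1–B2
Each bag holds 4 vertices, so the decomposition has width 3, which upper-bounds the treewidth. On the other hand G contains the 4-clique {1, 2, 3, 4}. A clique must lie in a single bag of any decomposition, so no decomposition can have width below 3. Combining the bounds, tw(G) = 3.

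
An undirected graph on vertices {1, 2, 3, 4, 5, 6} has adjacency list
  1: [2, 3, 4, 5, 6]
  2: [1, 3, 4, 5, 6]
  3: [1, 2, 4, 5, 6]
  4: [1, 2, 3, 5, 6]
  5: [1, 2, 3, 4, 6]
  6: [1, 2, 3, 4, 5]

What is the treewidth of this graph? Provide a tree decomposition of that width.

With just one bag of size 6, the width is 6 − 1 = 5, so tw(G) ≤ 5. For the lower bound, the 6 vertices {1, 2, 3, 4, 5, 6} are pairwise adjacent, and any tree decomposition puts a clique entirely inside one bag — forcing width ≥ 5. Therefore the treewidth is 5.

Treewidth 5.
One optimal decomposition is:
Bags: B1 = {1, 2, 3, 4, 5, 6}
Tree: (single bag)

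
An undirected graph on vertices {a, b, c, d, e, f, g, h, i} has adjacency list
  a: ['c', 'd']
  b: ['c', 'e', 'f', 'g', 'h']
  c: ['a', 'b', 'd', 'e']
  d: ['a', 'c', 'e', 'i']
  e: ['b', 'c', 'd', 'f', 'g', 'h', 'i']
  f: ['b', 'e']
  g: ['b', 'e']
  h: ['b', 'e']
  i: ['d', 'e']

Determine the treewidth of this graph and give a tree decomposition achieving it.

Every bag has size at most 3, so the width is 3 − 1 = 2 and tw(G) ≤ 2. For the lower bound, the 3 vertices {c, d, e} are pairwise adjacent, and any tree decomposition puts a clique entirely inside one bag — forcing width ≥ 2. Therefore the treewidth is 2.

Treewidth 2.
One such decomposition:
Bags: B1 = {d, e, i}  B2 = {c, d, e}  B3 = {b, c, e}  B4 = {b, e, f}  B5 = {a, c, d}  B6 = {b, e, g}  B7 = {b, e, h}
Tree: B1–B2, B2–B3, B3–B4, B2–B5, B3–B6, B3–B7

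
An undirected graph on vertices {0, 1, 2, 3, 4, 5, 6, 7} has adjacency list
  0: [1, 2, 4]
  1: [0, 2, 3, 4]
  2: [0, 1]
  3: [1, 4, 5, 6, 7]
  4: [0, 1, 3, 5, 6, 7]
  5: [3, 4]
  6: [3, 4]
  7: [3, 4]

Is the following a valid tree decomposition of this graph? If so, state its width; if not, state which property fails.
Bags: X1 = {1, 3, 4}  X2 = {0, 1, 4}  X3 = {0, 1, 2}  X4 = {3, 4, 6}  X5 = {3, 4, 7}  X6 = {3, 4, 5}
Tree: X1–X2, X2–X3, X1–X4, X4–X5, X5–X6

Vertex coverage: the bags together contain {0, 1, 2, 3, 4, 5, 6, 7}, the full vertex set. Edge coverage: each edge of G has both endpoints in at least one bag. Running intersection: for every vertex, the bags containing it form a connected subtree. All three properties hold, so this is a valid tree decomposition of width max|bag| − 1 = 2, and hence tw(G) ≤ 2.

Yes; width 2.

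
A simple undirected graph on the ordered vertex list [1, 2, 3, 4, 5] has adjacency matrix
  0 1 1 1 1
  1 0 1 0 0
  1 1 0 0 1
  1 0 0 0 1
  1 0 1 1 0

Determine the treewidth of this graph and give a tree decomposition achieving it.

The largest bag has 3 vertices, giving width 2; this decomposition certifies tw(G) ≤ 2. Conversely, {1, 2, 3} is a clique of size 3, and the vertices of any clique must share a bag in every tree decomposition; so some bag has ≥ 3 vertices and tw(G) ≥ 2. The upper and lower bounds meet at 2, so that is the treewidth.

Treewidth 2.
One such decomposition:
Bags: B1 = {1, 4, 5}  B2 = {1, 3, 5}  B3 = {1, 2, 3}
Tree: B1–B2, B2–B3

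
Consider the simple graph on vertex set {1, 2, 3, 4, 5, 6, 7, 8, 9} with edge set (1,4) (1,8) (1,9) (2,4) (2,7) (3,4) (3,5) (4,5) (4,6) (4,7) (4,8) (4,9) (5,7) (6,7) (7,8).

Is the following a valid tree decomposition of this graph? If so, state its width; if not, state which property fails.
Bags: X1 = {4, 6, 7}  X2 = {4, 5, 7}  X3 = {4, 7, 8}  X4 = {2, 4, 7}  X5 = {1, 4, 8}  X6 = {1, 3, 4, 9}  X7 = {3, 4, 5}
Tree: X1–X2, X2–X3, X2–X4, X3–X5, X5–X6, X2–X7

A tree decomposition must satisfy three properties: every vertex lies in some bag; for every edge, both endpoints lie together in some bag; and for every vertex, the bags containing it form a connected subtree. Here bags containing vertex 3 are not connected in the tree, so the decomposition is invalid.

No — bags containing vertex 3 are not connected in the tree.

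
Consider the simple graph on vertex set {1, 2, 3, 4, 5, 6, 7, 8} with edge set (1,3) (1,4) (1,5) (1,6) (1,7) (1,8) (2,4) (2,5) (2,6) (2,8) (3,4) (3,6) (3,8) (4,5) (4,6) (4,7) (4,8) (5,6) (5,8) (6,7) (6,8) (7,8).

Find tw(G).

4

A width-4 tree decomposition is:
Bags: B1 = {1, 4, 5, 6, 8}  B2 = {1, 4, 6, 7, 8}  B3 = {1, 3, 4, 6, 8}  B4 = {2, 4, 5, 6, 8}
Tree: B1–B2, B2–B3, B1–B4
Every bag has size at most 5, so the width is 5 − 1 = 4 and tw(G) ≤ 4. On the other hand G contains the 5-clique {1, 3, 4, 6, 8}. A clique must lie in a single bag of any decomposition, so no decomposition can have width below 4. Combining the bounds, tw(G) = 4.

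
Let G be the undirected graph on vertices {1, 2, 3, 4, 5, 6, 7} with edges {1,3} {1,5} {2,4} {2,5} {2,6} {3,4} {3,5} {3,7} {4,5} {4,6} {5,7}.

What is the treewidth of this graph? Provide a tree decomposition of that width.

Every bag has size at most 3, so the width is 3 − 1 = 2 and tw(G) ≤ 2. For the lower bound, the 3 vertices {2, 4, 5} are pairwise adjacent, and any tree decomposition puts a clique entirely inside one bag — forcing width ≥ 2. The upper and lower bounds meet at 2, so that is the treewidth.

Treewidth 2.
Bags: B1 = {2, 4, 5}  B2 = {3, 4, 5}  B3 = {1, 3, 5}  B4 = {3, 5, 7}  B5 = {2, 4, 6}
Tree: B1–B2, B2–B3, B3–B4, B1–B5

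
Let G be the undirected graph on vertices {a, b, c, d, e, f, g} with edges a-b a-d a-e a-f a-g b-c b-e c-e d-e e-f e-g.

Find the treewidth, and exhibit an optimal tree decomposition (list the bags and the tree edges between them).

Every bag has size at most 3, so the width is 3 − 1 = 2 and tw(G) ≤ 2. On the other hand G contains the 3-clique {b, c, e}. A clique must lie in a single bag of any decomposition, so no decomposition can have width below 2. Combining the bounds, tw(G) = 2.

Treewidth 2.
Bags: B1 = {a, b, e}  B2 = {a, d, e}  B3 = {b, c, e}  B4 = {a, e, g}  B5 = {a, e, f}
Tree: B1–B2, B1–B3, B2–B4, B4–B5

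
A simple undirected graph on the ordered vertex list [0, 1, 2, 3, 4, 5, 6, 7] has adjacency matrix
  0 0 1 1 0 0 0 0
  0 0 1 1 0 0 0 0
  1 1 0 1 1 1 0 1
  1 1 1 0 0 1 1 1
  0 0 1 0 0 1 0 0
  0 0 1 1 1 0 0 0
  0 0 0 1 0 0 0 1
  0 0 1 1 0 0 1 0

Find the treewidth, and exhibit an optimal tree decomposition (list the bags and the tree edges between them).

Each bag holds 3 vertices, so the decomposition has width 2, which upper-bounds the treewidth. On the other hand G contains the 3-clique {0, 2, 3}. A clique must lie in a single bag of any decomposition, so no decomposition can have width below 2. Therefore the treewidth is 2.

Treewidth 2.
One such decomposition:
Bags: B1 = {1, 2, 3}  B2 = {2, 3, 7}  B3 = {2, 3, 5}  B4 = {3, 6, 7}  B5 = {2, 4, 5}  B6 = {0, 2, 3}
Tree: B1–B2, B1–B3, B2–B4, B3–B5, B3–B6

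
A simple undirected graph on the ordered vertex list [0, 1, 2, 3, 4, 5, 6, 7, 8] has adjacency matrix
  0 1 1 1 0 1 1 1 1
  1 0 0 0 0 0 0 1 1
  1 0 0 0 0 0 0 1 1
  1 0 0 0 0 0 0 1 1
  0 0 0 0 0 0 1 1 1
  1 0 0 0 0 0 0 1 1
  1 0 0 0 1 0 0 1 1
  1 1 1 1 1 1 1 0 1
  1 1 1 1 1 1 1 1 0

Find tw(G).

3

A width-3 tree decomposition is:
Bags: B1 = {0, 3, 7, 8}  B2 = {0, 1, 7, 8}  B3 = {0, 2, 7, 8}  B4 = {0, 5, 7, 8}  B5 = {0, 6, 7, 8}  B6 = {4, 6, 7, 8}
Tree: B1–B2, B2–B3, B3–B4, B1–B5, B5–B6
The largest bag has 4 vertices, giving width 3; this decomposition certifies tw(G) ≤ 3. On the other hand G contains the 4-clique {0, 1, 7, 8}. A clique must lie in a single bag of any decomposition, so no decomposition can have width below 3. The upper and lower bounds meet at 3, so that is the treewidth.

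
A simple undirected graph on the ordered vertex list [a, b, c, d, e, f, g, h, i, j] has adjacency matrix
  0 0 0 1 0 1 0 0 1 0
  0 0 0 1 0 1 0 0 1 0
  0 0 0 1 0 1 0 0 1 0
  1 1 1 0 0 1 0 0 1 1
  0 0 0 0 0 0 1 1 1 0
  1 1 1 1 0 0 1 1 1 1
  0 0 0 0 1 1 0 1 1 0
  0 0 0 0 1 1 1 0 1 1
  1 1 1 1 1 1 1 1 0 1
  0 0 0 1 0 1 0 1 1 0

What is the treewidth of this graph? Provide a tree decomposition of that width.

Each bag holds 4 vertices, so the decomposition has width 3, which upper-bounds the treewidth. For the lower bound, the 4 vertices {e, g, h, i} are pairwise adjacent, and any tree decomposition puts a clique entirely inside one bag — forcing width ≥ 3. The upper and lower bounds meet at 3, so that is the treewidth.

Treewidth 3.
One such decomposition:
Bags: B1 = {d, f, i, j}  B2 = {a, d, f, i}  B3 = {c, d, f, i}  B4 = {f, h, i, j}  B5 = {f, g, h, i}  B6 = {e, g, h, i}  B7 = {b, d, f, i}
Tree: B1–B2, B2–B3, B1–B4, B4–B5, B5–B6, B3–B7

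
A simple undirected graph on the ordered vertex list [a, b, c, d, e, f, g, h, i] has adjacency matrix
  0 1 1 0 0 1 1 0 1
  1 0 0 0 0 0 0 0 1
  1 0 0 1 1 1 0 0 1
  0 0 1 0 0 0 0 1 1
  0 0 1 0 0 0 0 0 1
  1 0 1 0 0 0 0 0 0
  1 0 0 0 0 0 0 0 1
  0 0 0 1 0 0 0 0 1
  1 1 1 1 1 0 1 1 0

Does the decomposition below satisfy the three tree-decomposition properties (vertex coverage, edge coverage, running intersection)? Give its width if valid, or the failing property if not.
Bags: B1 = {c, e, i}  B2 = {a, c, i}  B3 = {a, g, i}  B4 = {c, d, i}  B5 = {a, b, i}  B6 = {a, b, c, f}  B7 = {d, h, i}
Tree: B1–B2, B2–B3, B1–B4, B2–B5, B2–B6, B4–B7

A tree decomposition must satisfy three properties: every vertex lies in some bag; for every edge, both endpoints lie together in some bag; and for every vertex, the bags containing it form a connected subtree. Here bags containing vertex b are not connected in the tree, so the decomposition is invalid.

No — bags containing vertex b are not connected in the tree.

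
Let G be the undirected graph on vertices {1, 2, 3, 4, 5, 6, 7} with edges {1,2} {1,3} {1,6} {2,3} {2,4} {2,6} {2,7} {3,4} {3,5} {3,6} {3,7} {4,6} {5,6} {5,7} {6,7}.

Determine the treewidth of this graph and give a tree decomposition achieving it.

Treewidth 3.
One such decomposition:
Bags: B1 = {1, 2, 3, 6}  B2 = {2, 3, 6, 7}  B3 = {2, 3, 4, 6}  B4 = {3, 5, 6, 7}
Tree: B1–B2, B2–B3, B2–B4

Every bag has size at most 4, so the width is 4 − 1 = 3 and tw(G) ≤ 3. For the lower bound, the 4 vertices {1, 2, 3, 6} are pairwise adjacent, and any tree decomposition puts a clique entirely inside one bag — forcing width ≥ 3. Combining the bounds, tw(G) = 3.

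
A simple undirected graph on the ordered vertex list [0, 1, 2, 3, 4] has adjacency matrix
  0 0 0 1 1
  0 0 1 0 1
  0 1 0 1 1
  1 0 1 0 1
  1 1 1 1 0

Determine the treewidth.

2

A width-2 tree decomposition is:
Bags: B1 = {1, 2, 4}  B2 = {2, 3, 4}  B3 = {0, 3, 4}
Tree: B1–B2, B2–B3
Every bag has size at most 3, so the width is 3 − 1 = 2 and tw(G) ≤ 2. On the other hand G contains the 3-clique {0, 3, 4}. A clique must lie in a single bag of any decomposition, so no decomposition can have width below 2. Hence tw(G) = 2 exactly.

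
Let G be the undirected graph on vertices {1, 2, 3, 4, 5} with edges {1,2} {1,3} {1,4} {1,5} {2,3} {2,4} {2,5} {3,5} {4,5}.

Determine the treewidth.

A width-3 tree decomposition is:
Bags: B1 = {1, 2, 4, 5}  B2 = {1, 2, 3, 5}
Tree: B1–B2
The largest bag has 4 vertices, giving width 3; this decomposition certifies tw(G) ≤ 3. For the lower bound, the 4 vertices {1, 2, 3, 5} are pairwise adjacent, and any tree decomposition puts a clique entirely inside one bag — forcing width ≥ 3. The upper and lower bounds meet at 3, so that is the treewidth.

3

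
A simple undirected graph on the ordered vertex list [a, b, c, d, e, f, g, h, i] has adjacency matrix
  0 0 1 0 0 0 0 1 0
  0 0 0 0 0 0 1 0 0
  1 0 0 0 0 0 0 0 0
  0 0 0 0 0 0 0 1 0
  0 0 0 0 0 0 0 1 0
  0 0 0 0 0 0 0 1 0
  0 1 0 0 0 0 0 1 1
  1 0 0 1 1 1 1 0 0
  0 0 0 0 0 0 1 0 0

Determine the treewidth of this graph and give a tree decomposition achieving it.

Each bag holds 2 vertices, so the decomposition has width 1, which upper-bounds the treewidth. Any graph with an edge has treewidth ≥ 1, and G has the edge h–e. Combining the bounds, tw(G) = 1.

Treewidth 1.
One optimal decomposition is:
Bags: B1 = {e, h}  B2 = {d, h}  B3 = {g, h}  B4 = {b, g}  B5 = {f, h}  B6 = {a, h}  B7 = {g, i}  B8 = {a, c}
Tree: B1–B2, B2–B3, B3–B4, B3–B5, B1–B6, B4–B7, B6–B8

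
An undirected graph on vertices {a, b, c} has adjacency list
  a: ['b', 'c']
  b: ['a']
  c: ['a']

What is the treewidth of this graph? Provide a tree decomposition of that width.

Treewidth 1.
One optimal decomposition is:
Bags: B1 = {a, c}  B2 = {a, b}
Tree: B1–B2

Each bag holds 2 vertices, so the decomposition has width 1, which upper-bounds the treewidth. Any graph with an edge has treewidth ≥ 1, and G has the edge c–a. The upper and lower bounds meet at 1, so that is the treewidth.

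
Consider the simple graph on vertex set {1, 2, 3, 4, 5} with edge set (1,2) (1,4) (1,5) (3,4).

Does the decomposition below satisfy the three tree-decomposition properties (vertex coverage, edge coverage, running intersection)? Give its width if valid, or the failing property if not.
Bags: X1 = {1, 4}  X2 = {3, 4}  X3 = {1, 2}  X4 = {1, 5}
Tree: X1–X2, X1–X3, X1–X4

Vertex coverage: the bags together contain {1, 2, 3, 4, 5}, the full vertex set. Edge coverage: each edge of G has both endpoints in at least one bag. Running intersection: for every vertex, the bags containing it form a connected subtree. All three properties hold, so this is a valid tree decomposition of width max|bag| − 1 = 1, and hence tw(G) ≤ 1.

Yes; width 1.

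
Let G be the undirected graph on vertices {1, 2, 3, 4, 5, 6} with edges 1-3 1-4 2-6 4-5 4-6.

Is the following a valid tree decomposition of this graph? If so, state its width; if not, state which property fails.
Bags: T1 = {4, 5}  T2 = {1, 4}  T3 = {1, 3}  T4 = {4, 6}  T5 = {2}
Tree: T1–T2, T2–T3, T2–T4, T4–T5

No — edge (6,2) lies in no bag.

A tree decomposition must satisfy three properties: every vertex lies in some bag; for every edge, both endpoints lie together in some bag; and for every vertex, the bags containing it form a connected subtree. Here edge (6,2) lies in no bag, so the decomposition is invalid.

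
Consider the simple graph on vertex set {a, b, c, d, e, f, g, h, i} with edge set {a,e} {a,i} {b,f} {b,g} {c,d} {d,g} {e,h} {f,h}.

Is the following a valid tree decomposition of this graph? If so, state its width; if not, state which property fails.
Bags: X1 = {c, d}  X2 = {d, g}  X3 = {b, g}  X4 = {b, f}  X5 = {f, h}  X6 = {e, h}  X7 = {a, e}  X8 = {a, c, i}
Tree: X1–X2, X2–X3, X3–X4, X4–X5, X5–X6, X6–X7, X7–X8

A tree decomposition must satisfy three properties: every vertex lies in some bag; for every edge, both endpoints lie together in some bag; and for every vertex, the bags containing it form a connected subtree. Here bags containing vertex c are not connected in the tree, so the decomposition is invalid.

No — bags containing vertex c are not connected in the tree.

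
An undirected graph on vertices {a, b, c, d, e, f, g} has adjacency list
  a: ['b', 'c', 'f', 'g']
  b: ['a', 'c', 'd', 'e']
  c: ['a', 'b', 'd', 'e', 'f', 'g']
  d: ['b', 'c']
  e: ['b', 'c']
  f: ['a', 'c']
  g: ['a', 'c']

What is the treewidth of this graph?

2

A width-2 tree decomposition is:
Bags: B1 = {a, b, c}  B2 = {a, c, f}  B3 = {a, c, g}  B4 = {b, c, d}  B5 = {b, c, e}
Tree: B1–B2, B1–B3, B1–B4, B4–B5
Each bag holds 3 vertices, so the decomposition has width 2, which upper-bounds the treewidth. For the lower bound, the 3 vertices {a, c, g} are pairwise adjacent, and any tree decomposition puts a clique entirely inside one bag — forcing width ≥ 2. The upper and lower bounds meet at 2, so that is the treewidth.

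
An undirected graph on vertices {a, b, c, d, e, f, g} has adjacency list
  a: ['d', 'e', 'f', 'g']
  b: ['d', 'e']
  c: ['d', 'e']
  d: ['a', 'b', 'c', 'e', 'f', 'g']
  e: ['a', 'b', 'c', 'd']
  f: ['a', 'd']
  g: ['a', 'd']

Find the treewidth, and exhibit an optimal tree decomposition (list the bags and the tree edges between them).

Each bag holds 3 vertices, so the decomposition has width 2, which upper-bounds the treewidth. Conversely, {c, d, e} is a clique of size 3, and the vertices of any clique must share a bag in every tree decomposition; so some bag has ≥ 3 vertices and tw(G) ≥ 2. Therefore the treewidth is 2.

Treewidth 2.
One such decomposition:
Bags: B1 = {a, d, e}  B2 = {a, d, g}  B3 = {c, d, e}  B4 = {a, d, f}  B5 = {b, d, e}
Tree: B1–B2, B1–B3, B2–B4, B3–B5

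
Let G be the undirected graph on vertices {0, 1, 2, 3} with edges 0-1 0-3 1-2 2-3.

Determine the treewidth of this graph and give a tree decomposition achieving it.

Treewidth 2.
One such decomposition:
Bags: B1 = {0, 1, 2}  B2 = {0, 2, 3}
Tree: B1–B2

Each bag holds 3 vertices, so the decomposition has width 2, which upper-bounds the treewidth. Since 0–1–2–3–0 is a cycle in G, G is not acyclic. Forests are exactly the graphs of treewidth ≤ 1, so tw(G) ≥ 2. Combining the bounds, tw(G) = 2.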